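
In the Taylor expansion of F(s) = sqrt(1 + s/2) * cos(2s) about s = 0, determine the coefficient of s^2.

-65/32

Expand each factor separately, then convolve coefficients.
F(0) = 1
F′(0) = 1/4
F′′(0) = -65/16
So c_2 = F′′(0)/2! = -65/32.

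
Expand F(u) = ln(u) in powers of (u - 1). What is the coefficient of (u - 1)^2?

F(1) = 0
F′(1) = 1
F′′(1) = -1

-1/2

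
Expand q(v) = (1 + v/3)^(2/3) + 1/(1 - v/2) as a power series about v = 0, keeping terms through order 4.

Add the two expansions coefficient-wise.
q(0) = 2
q′(0) = 13/18
q′′(0) = 77/162
q′′′(0) = 2219/2916
q^(4)(0) = 19571/13122

19571*v^4/314928 + 2219*v^3/17496 + 77*v^2/324 + 13*v/18 + 2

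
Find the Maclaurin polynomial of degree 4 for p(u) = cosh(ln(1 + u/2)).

u^4/32 - u^3/16 + u^2/8 + 1

Plug the Maclaurin series of the inner function into that of the outer and collect terms.
p(0) = 1
p′(0) = 0
p′′(0) = 1/4
p′′′(0) = -3/8
p^(4)(0) = 3/4
Dividing each by k! gives the coefficients c_0, ..., c_4.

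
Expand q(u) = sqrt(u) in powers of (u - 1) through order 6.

Compute the successive derivatives at the expansion point and divide by k!.

-21*(u - 1)^6/1024 + 7*(u - 1)^5/256 - 5*(u - 1)^4/128 + (u - 1)^3/16 - (u - 1)^2/8 + (u - 1)/2 + 1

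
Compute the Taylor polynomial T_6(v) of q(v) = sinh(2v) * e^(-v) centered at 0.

Multiply the two series term by term and collect like powers.
q(0) = 0
q′(0) = 2
q′′(0) = -4
q′′′(0) = 14
q^(4)(0) = -40
q^(5)(0) = 122
q^(6)(0) = -364
Dividing each by k! gives the coefficients c_0, ..., c_6.

-91*v^6/180 + 61*v^5/60 - 5*v^4/3 + 7*v^3/3 - 2*v^2 + 2*v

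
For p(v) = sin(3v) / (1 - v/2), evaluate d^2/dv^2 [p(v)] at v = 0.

Write out both Maclaurin series and multiply, keeping only the needed powers.
From the series, [v^2] p = 3/2; multiply by 2! = 2 to get 3.

3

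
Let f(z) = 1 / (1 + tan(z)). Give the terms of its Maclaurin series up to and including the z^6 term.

122*z^6/45 - 32*z^5/15 + 5*z^4/3 - 4*z^3/3 + z^2 - z + 1

Use the geometric series for the reciprocal, then substitute.
f(0) = 1
f′(0) = -1
f′′(0) = 2
f′′′(0) = -8
f^(4)(0) = 40
f^(5)(0) = -256
f^(6)(0) = 1952
Then c_k = f^(k)(0)/k! gives each Taylor coefficient.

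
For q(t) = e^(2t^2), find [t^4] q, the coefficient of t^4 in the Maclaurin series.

2

[t^0] = 1;  [t^1] = 0;  [t^2] = 2;  [t^3] = 0;  [t^4] = 2.
So c_4 = q^(4)(0)/4! = 2.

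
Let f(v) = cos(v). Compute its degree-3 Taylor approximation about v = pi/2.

(v - pi/2)^3/6 - (v - pi/2)

f(pi/2) = 0
f′(pi/2) = -1
f′′(pi/2) = 0
f′′′(pi/2) = 1
Then c_k = f^(k)(pi/2)/k! gives each Taylor coefficient.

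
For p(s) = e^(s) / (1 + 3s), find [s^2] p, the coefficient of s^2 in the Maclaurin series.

Write out both Maclaurin series and multiply, keeping only the needed powers.
[s^0] = 1;  [s^1] = -2;  [s^2] = 13/2.
So c_2 = p′′(0)/2! = 13/2.

13/2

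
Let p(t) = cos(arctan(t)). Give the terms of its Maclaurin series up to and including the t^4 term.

Substitute the inner expansion into the outer series and collect powers.

3*t^4/8 - t^2/2 + 1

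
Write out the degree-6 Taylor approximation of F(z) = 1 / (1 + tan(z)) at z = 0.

Expand as Σ (-1)^k u^k with u equal to the inner function's series.
F(0) = 1
F′(0) = -1
F′′(0) = 2
F′′′(0) = -8
F^(4)(0) = 40
F^(5)(0) = -256
F^(6)(0) = 1952
The Taylor polynomial is Σ F^(k)(0)/k! · z^k.

122*z^6/45 - 32*z^5/15 + 5*z^4/3 - 4*z^3/3 + z^2 - z + 1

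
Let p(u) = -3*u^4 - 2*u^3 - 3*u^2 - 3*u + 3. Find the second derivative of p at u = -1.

-30

The coefficient of (u + 1)^2 in the expansion is -15, so p′′(-1) = 2! * (-15) = -30.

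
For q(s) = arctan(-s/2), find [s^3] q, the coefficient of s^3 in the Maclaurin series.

1/24

[s^0] = 0;  [s^1] = -1/2;  [s^2] = 0;  [s^3] = 1/24.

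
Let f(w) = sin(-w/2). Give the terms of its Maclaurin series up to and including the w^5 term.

-w^5/3840 + w^3/48 - w/2

Compute the successive derivatives at the expansion point and divide by k!.
f(0) = 0
f′(0) = -1/2
f′′(0) = 0
f′′′(0) = 1/8
f^(4)(0) = 0
f^(5)(0) = -1/32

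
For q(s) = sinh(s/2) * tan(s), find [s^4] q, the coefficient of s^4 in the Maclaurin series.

3/16

Expand each factor separately, then convolve coefficients.
[s^0] = 0;  [s^1] = 0;  [s^2] = 1/2;  [s^3] = 0;  [s^4] = 3/16.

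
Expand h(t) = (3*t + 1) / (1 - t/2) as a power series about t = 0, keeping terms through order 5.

7*t^5/32 + 7*t^4/16 + 7*t^3/8 + 7*t^2/4 + 7*t/2 + 1

Shift and add copies of the series according to the polynomial's terms.
h(0) = 1
h′(0) = 7/2
h′′(0) = 7/2
h′′′(0) = 21/4
h^(4)(0) = 21/2
h^(5)(0) = 105/4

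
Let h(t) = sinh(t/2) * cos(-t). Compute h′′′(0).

Expand each factor separately, then convolve coefficients.
The coefficient of t^3 in the expansion is -11/48, so h′′′(0) = 3! * (-11/48) = -11/8.

-11/8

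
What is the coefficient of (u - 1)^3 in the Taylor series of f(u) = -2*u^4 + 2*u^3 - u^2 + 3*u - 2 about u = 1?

Apply the Taylor formula c_k = f^(k)(a)/k!.
f(1) = 0
f′(1) = -1
f′′(1) = -14
f′′′(1) = -36
So c_3 = f′′′(1)/3! = -6.

-6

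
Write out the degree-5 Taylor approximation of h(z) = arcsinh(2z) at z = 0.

12*z^5/5 - 4*z^3/3 + 2*z

h(0) = 0
h′(0) = 2
h′′(0) = 0
h′′′(0) = -8
h^(4)(0) = 0
h^(5)(0) = 288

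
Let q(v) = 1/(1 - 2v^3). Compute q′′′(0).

The coefficient of v^3 in the expansion is 2, so q′′′(0) = 3! * (2) = 12.

12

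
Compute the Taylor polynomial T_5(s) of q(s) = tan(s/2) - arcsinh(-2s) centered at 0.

Expand each term separately and add.

577*s^5/240 - 31*s^3/24 + 5*s/2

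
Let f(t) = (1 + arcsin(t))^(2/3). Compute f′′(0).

-2/9

Compose series: expand the inner function first, then feed it into the outer expansion.
From the series, [t^2] f = -1/9; multiply by 2! = 2 to get -2/9.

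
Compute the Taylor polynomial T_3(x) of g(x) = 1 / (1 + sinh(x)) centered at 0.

-7*x^3/6 + x^2 - x + 1

Write 1/(1+u) = 1 - u + u^2 - u^3 + ... and substitute the series for u.
g(0) = 1
g′(0) = -1
g′′(0) = 2
g′′′(0) = -7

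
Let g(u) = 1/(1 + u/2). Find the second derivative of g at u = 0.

1/2

From the series, [u^2] g = 1/4; multiply by 2! = 2 to get 1/2.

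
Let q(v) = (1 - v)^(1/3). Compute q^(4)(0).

From the series, [v^4] q = -10/243; multiply by 4! = 24 to get -80/81.

-80/81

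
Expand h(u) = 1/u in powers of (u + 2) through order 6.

-(u + 2)^6/128 - (u + 2)^5/64 - (u + 2)^4/32 - (u + 2)^3/16 - (u + 2)^2/8 - (u + 2)/4 - 1/2

[(u + 2)^0] = -1/2;  [(u + 2)^1] = -1/4;  [(u + 2)^2] = -1/8;  [(u + 2)^3] = -1/16;  [(u + 2)^4] = -1/32;  [(u + 2)^5] = -1/64;  [(u + 2)^6] = -1/128.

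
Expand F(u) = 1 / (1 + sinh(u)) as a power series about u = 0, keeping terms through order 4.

Use the geometric series for the reciprocal, then substitute.
[u^0] = 1;  [u^1] = -1;  [u^2] = 1;  [u^3] = -7/6;  [u^4] = 4/3.

4*u^4/3 - 7*u^3/6 + u^2 - u + 1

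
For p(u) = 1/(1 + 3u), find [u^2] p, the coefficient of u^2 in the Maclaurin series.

Compute the successive derivatives at the expansion point and divide by k!.

9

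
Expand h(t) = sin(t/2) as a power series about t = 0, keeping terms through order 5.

t^5/3840 - t^3/48 + t/2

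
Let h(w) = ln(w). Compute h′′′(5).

Differentiate repeatedly and evaluate at the center.
The coefficient of (w - 5)^3 in the expansion is 1/375, so h′′′(5) = 3! * (1/375) = 2/125.

2/125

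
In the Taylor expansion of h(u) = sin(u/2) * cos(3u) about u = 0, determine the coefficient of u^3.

Take the Cauchy product of the two expansions.
[u^0] = 0;  [u^1] = 1/2;  [u^2] = 0;  [u^3] = -109/48.

-109/48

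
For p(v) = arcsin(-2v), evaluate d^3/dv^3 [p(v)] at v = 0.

Apply the Taylor formula c_k = f^(k)(a)/k!.
The coefficient of v^3 in the expansion is -4/3, so p′′′(0) = 3! * (-4/3) = -8.

-8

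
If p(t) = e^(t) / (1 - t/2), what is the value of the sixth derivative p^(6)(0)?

Multiply the two series term by term and collect like powers.
From the series, [t^6] p = 331/2880; multiply by 6! = 720 to get 331/4.

331/4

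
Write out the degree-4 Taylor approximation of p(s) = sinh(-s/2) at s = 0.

p(0) = 0
p′(0) = -1/2
p′′(0) = 0
p′′′(0) = -1/8
p^(4)(0) = 0

-s^3/48 - s/2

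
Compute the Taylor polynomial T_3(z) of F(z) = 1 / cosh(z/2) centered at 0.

Divide the numerator series by the denominator series (power-series long division).
F(0) = 1
F′(0) = 0
F′′(0) = -1/4
F′′′(0) = 0
Then c_k = F^(k)(0)/k! gives each Taylor coefficient.

1 - z^2/8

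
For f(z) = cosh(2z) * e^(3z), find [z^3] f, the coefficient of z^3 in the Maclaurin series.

21/2

Multiply the two series term by term and collect like powers.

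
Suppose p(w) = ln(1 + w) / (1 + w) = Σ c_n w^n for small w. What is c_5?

137/60

Write out both Maclaurin series and multiply, keeping only the needed powers.
So c_5 = p^(5)(0)/5! = 137/60.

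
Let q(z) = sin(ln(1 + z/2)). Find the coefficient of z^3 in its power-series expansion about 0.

Compose series: expand the inner function first, then feed it into the outer expansion.
q(0) = 0
q′(0) = 1/2
q′′(0) = -1/4
q′′′(0) = 1/8
So c_3 = q′′′(0)/3! = 1/48.

1/48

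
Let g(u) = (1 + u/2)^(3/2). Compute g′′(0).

The coefficient of u^2 in the expansion is 3/32, so g′′(0) = 2! * (3/32) = 3/16.

3/16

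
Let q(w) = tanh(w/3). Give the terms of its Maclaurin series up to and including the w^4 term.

-w^3/81 + w/3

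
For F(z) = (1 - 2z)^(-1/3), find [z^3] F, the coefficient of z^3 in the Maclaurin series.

F(0) = 1
F′(0) = 2/3
F′′(0) = 16/9
F′′′(0) = 224/27
So c_3 = F′′′(0)/3! = 112/81.

112/81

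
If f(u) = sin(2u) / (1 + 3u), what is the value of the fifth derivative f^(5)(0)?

Write out both Maclaurin series and multiply, keeping only the needed powers.
The coefficient of u^5 in the expansion is 2254/15, so f^(5)(0) = 5! * (2254/15) = 18032.

18032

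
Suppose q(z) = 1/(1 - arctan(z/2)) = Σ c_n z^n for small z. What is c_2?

1/4

Let u equal the inner series; expand the outer function in u and truncate.
q(0) = 1
q′(0) = 1/2
q′′(0) = 1/2
So c_2 = q′′(0)/2! = 1/4.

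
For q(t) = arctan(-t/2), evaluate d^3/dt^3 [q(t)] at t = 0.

From the series, [t^3] q = 1/24; multiply by 3! = 6 to get 1/4.

1/4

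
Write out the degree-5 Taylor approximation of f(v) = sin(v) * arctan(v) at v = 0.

-v^4/2 + v^2

Take the Cauchy product of the two expansions.
f(0) = 0
f′(0) = 0
f′′(0) = 2
f′′′(0) = 0
f^(4)(0) = -12
f^(5)(0) = 0
Then c_k = f^(k)(0)/k! gives each Taylor coefficient.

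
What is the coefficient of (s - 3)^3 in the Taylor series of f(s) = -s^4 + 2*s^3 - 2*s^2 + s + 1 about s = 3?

f(3) = -41
f′(3) = -65
f′′(3) = -76
f′′′(3) = -60
So c_3 = f′′′(3)/3! = -10.

-10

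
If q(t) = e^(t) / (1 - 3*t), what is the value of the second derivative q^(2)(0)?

25

Expand 1/(denominator) as a geometric series and multiply by the numerator's series.
The coefficient of t^2 in the expansion is 25/2, so q′′(0) = 2! * (25/2) = 25.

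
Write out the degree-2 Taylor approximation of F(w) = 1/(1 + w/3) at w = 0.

w^2/9 - w/3 + 1

[w^0] = 1;  [w^1] = -1/3;  [w^2] = 1/9.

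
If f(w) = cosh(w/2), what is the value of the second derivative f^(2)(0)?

1/4

The coefficient of w^2 in the expansion is 1/8, so f′′(0) = 2! * (1/8) = 1/4.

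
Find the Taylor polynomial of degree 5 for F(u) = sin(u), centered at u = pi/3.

(u - pi/3)^5/240 + sqrt(3)*(u - pi/3)^4/48 - (u - pi/3)^3/12 - sqrt(3)*(u - pi/3)^2/4 + (u - pi/3)/2 + sqrt(3)/2

F(pi/3) = sqrt(3)/2
F′(pi/3) = 1/2
F′′(pi/3) = -sqrt(3)/2
F′′′(pi/3) = -1/2
F^(4)(pi/3) = sqrt(3)/2
F^(5)(pi/3) = 1/2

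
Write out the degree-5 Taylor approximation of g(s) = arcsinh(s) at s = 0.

3*s^5/40 - s^3/6 + s

Differentiate repeatedly and evaluate at the center.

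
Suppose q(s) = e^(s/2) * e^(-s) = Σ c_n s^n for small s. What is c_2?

Take the Cauchy product of the two expansions.
So c_2 = q′′(0)/2! = 1/8.

1/8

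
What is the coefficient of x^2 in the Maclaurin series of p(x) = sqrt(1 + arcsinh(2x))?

Compose series: expand the inner function first, then feed it into the outer expansion.

-1/2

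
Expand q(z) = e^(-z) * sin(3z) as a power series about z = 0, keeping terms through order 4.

Multiply the two series term by term and collect like powers.

4*z^4 - 3*z^3 - 3*z^2 + 3*z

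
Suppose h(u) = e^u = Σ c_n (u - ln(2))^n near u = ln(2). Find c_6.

Differentiate repeatedly and evaluate at the center.
h(ln(2)) = 2
h′(ln(2)) = 2
h′′(ln(2)) = 2
h′′′(ln(2)) = 2
h^(4)(ln(2)) = 2
h^(5)(ln(2)) = 2
h^(6)(ln(2)) = 2
Dividing each by k! gives the coefficients c_0, ..., c_6.

1/360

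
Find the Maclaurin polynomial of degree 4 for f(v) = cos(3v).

27*v^4/8 - 9*v^2/2 + 1

f(0) = 1
f′(0) = 0
f′′(0) = -9
f′′′(0) = 0
f^(4)(0) = 81
Then c_k = f^(k)(0)/k! gives each Taylor coefficient.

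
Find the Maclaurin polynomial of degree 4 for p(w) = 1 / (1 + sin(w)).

Use the geometric series for the reciprocal, then substitute.
[w^0] = 1;  [w^1] = -1;  [w^2] = 1;  [w^3] = -5/6;  [w^4] = 2/3.

2*w^4/3 - 5*w^3/6 + w^2 - w + 1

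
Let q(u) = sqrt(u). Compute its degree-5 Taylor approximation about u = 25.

7*(u - 25)^5/500000000 - (u - 25)^4/2000000 + (u - 25)^3/50000 - (u - 25)^2/1000 + (u - 25)/10 + 5

q(25) = 5
q′(25) = 1/10
q′′(25) = -1/500
q′′′(25) = 3/25000
q^(4)(25) = -3/250000
q^(5)(25) = 21/12500000
Then c_k = q^(k)(25)/k! gives each Taylor coefficient.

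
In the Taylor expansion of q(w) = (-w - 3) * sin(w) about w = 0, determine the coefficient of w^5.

-1/40

Shift and add copies of the series according to the polynomial's terms.
[w^0] = 0;  [w^1] = -3;  [w^2] = -1;  [w^3] = 1/2;  [w^4] = 1/6;  [w^5] = -1/40.
So c_5 = q^(5)(0)/5! = -1/40.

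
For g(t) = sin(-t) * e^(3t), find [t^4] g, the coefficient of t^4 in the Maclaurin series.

Expand each factor separately, then convolve coefficients.
g(0) = 0
g′(0) = -1
g′′(0) = -6
g′′′(0) = -26
g^(4)(0) = -96

-4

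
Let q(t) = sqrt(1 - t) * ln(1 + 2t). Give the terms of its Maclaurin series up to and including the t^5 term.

Expand each factor separately, then convolve coefficients.
q(0) = 0
q′(0) = 2
q′′(0) = -6
q′′′(0) = 41/2
q^(4)(0) = -125
q^(5)(0) = 7789/8

7789*t^5/960 - 125*t^4/24 + 41*t^3/12 - 3*t^2 + 2*t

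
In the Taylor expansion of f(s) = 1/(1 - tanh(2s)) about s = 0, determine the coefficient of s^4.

16/3

Plug the Maclaurin series of the inner function into that of the outer and collect terms.
[s^0] = 1;  [s^1] = 2;  [s^2] = 4;  [s^3] = 16/3;  [s^4] = 16/3.
So c_4 = f^(4)(0)/4! = 16/3.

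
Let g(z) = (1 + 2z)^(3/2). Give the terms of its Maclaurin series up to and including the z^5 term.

-3*z^5/8 + 3*z^4/8 - z^3/2 + 3*z^2/2 + 3*z + 1

Compute the successive derivatives at the expansion point and divide by k!.
[z^0] = 1;  [z^1] = 3;  [z^2] = 3/2;  [z^3] = -1/2;  [z^4] = 3/8;  [z^5] = -3/8.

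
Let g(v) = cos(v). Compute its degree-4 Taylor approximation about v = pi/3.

(v - pi/3)^4/48 + sqrt(3)*(v - pi/3)^3/12 - (v - pi/3)^2/4 - sqrt(3)*(v - pi/3)/2 + 1/2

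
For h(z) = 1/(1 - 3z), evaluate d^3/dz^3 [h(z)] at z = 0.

Use the known series and substitute for the argument.
From the series, [z^3] h = 27; multiply by 3! = 6 to get 162.

162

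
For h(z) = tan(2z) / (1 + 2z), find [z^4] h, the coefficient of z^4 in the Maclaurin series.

-64/3

Take the Cauchy product of the two expansions.
h(0) = 0
h′(0) = 2
h′′(0) = -8
h′′′(0) = 64
h^(4)(0) = -512
So c_4 = h^(4)(0)/4! = -64/3.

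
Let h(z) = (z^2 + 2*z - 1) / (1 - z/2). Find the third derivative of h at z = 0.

Distribute the polynomial across the series and collect like powers.
The coefficient of z^3 in the expansion is 7/8, so h′′′(0) = 3! * (7/8) = 21/4.

21/4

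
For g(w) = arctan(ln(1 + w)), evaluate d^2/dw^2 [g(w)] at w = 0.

Compose series: expand the inner function first, then feed it into the outer expansion.
The coefficient of w^2 in the expansion is -1/2, so g′′(0) = 2! * (-1/2) = -1.

-1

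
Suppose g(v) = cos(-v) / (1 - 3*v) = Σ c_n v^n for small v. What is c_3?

Expand 1/(denominator) as a geometric series and multiply by the numerator's series.
g(0) = 1
g′(0) = 3
g′′(0) = 17
g′′′(0) = 153
The Taylor polynomial is Σ g^(k)(0)/k! · v^k.

51/2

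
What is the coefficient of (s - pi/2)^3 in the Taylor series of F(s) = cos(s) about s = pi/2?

1/6

[(s - pi/2)^0] = 0;  [(s - pi/2)^1] = -1;  [(s - pi/2)^2] = 0;  [(s - pi/2)^3] = 1/6.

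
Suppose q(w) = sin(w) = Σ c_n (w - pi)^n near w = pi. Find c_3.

1/6

q(pi) = 0
q′(pi) = -1
q′′(pi) = 0
q′′′(pi) = 1
So c_3 = q′′′(pi)/3! = 1/6.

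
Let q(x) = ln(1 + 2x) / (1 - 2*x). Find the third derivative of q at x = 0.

Use 1/(1 - r) = Σ r^k on the denominator, then take the Cauchy product.
The coefficient of x^3 in the expansion is 20/3, so q′′′(0) = 3! * (20/3) = 40.

40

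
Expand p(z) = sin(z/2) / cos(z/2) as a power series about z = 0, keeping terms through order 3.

z^3/24 + z/2

Divide the numerator series by the denominator series (power-series long division).
p(0) = 0
p′(0) = 1/2
p′′(0) = 0
p′′′(0) = 1/4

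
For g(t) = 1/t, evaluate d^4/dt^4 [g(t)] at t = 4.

3/128

Apply the Taylor formula c_k = f^(k)(a)/k!.
The coefficient of (t - 4)^4 in the expansion is 1/1024, so g^(4)(4) = 4! * (1/1024) = 3/128.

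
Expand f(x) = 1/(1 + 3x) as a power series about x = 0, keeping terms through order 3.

f(0) = 1
f′(0) = -3
f′′(0) = 18
f′′′(0) = -162
Dividing each by k! gives the coefficients c_0, ..., c_3.

-27*x^3 + 9*x^2 - 3*x + 1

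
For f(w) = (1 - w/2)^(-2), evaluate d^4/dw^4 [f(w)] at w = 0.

Compute the successive derivatives at the expansion point and divide by k!.
From the series, [w^4] f = 5/16; multiply by 4! = 24 to get 15/2.

15/2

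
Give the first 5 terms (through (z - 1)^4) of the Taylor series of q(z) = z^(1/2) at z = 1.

-5*(z - 1)^4/128 + (z - 1)^3/16 - (z - 1)^2/8 + (z - 1)/2 + 1

[(z - 1)^0] = 1;  [(z - 1)^1] = 1/2;  [(z - 1)^2] = -1/8;  [(z - 1)^3] = 1/16;  [(z - 1)^4] = -5/128.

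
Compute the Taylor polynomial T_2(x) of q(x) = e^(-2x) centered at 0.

2*x^2 - 2*x + 1

Apply the Taylor formula c_k = f^(k)(a)/k!.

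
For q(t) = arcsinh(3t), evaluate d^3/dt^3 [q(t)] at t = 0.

-27

Differentiate repeatedly and evaluate at the center.
The coefficient of t^3 in the expansion is -9/2, so q′′′(0) = 3! * (-9/2) = -27.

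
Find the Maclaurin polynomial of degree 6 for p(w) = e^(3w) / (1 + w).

29*w^6/80 + 13*w^5/20 + 11*w^4/8 + 2*w^3 + 5*w^2/2 + 2*w + 1

Expand each factor separately, then convolve coefficients.
p(0) = 1
p′(0) = 2
p′′(0) = 5
p′′′(0) = 12
p^(4)(0) = 33
p^(5)(0) = 78
p^(6)(0) = 261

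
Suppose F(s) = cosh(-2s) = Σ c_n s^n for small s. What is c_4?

2/3

F(0) = 1
F′(0) = 0
F′′(0) = 4
F′′′(0) = 0
F^(4)(0) = 16
So c_4 = F^(4)(0)/4! = 2/3.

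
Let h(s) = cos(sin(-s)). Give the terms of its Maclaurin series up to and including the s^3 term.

Let u equal the inner series; expand the outer function in u and truncate.
[s^0] = 1;  [s^1] = 0;  [s^2] = -1/2;  [s^3] = 0.

1 - s^2/2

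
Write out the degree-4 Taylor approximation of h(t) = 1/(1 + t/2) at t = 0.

[t^0] = 1;  [t^1] = -1/2;  [t^2] = 1/4;  [t^3] = -1/8;  [t^4] = 1/16.

t^4/16 - t^3/8 + t^2/4 - t/2 + 1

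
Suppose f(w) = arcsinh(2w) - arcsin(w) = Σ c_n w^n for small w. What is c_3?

Expand each term separately and add.
f(0) = 0
f′(0) = 1
f′′(0) = 0
f′′′(0) = -9

-3/2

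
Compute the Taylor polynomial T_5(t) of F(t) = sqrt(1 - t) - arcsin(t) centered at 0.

-131*t^5/1280 - 5*t^4/128 - 11*t^3/48 - t^2/8 - 3*t/2 + 1

Add the two expansions coefficient-wise.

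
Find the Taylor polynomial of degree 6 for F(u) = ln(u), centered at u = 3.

-(u - 3)^6/4374 + (u - 3)^5/1215 - (u - 3)^4/324 + (u - 3)^3/81 - (u - 3)^2/18 + (u - 3)/3 + ln(3)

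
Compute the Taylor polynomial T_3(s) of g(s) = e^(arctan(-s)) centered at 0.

Compose series: expand the inner function first, then feed it into the outer expansion.

s^3/6 + s^2/2 - s + 1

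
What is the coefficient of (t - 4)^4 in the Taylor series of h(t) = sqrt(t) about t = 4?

-5/16384

[(t - 4)^0] = 2;  [(t - 4)^1] = 1/4;  [(t - 4)^2] = -1/64;  [(t - 4)^3] = 1/512;  [(t - 4)^4] = -5/16384.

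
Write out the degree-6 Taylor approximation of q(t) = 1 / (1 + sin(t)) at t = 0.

17*t^6/45 - 61*t^5/120 + 2*t^4/3 - 5*t^3/6 + t^2 - t + 1

Write 1/(1+u) = 1 - u + u^2 - u^3 + ... and substitute the series for u.
[t^0] = 1;  [t^1] = -1;  [t^2] = 1;  [t^3] = -5/6;  [t^4] = 2/3;  [t^5] = -61/120;  [t^6] = 17/45.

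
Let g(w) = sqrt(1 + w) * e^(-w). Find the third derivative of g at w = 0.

Expand each factor separately, then convolve coefficients.
From the series, [w^3] g = 13/48; multiply by 3! = 6 to get 13/8.

13/8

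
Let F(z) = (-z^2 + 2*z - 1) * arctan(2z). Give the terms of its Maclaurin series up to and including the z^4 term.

-16*z^4/3 + 2*z^3/3 + 4*z^2 - 2*z

Distribute the polynomial across the series and collect like powers.
F(0) = 0
F′(0) = -2
F′′(0) = 8
F′′′(0) = 4
F^(4)(0) = -128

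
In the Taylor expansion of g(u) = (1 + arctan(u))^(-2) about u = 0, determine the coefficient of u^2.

Let u equal the inner series; expand the outer function in u and truncate.
[u^0] = 1;  [u^1] = -2;  [u^2] = 3.
So c_2 = g′′(0)/2! = 3.

3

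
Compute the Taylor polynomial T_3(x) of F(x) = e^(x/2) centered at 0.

F(0) = 1
F′(0) = 1/2
F′′(0) = 1/4
F′′′(0) = 1/8
Dividing each by k! gives the coefficients c_0, ..., c_3.

x^3/48 + x^2/8 + x/2 + 1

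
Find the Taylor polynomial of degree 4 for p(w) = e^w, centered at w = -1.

(w + 1)^4*e^(-1)/24 + (w + 1)^3*e^(-1)/6 + (w + 1)^2*e^(-1)/2 + (w + 1)*e^(-1) + e^(-1)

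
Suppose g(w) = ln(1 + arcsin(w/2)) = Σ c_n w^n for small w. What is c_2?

Let u equal the inner series; expand the outer function in u and truncate.
g(0) = 0
g′(0) = 1/2
g′′(0) = -1/4

-1/8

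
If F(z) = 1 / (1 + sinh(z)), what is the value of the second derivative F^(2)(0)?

Use the geometric series for the reciprocal, then substitute.
The coefficient of z^2 in the expansion is 1, so F′′(0) = 2! * (1) = 2.

2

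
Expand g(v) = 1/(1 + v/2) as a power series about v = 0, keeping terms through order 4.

[v^0] = 1;  [v^1] = -1/2;  [v^2] = 1/4;  [v^3] = -1/8;  [v^4] = 1/16.

v^4/16 - v^3/8 + v^2/4 - v/2 + 1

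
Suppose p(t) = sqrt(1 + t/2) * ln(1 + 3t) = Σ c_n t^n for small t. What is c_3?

249/32

Multiply the two series term by term and collect like powers.
[t^0] = 0;  [t^1] = 3;  [t^2] = -15/4;  [t^3] = 249/32.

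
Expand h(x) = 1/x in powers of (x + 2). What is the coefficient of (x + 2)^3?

[(x + 2)^0] = -1/2;  [(x + 2)^1] = -1/4;  [(x + 2)^2] = -1/8;  [(x + 2)^3] = -1/16.

-1/16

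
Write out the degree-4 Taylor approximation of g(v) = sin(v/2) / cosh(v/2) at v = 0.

-v^3/12 + v/2

Invert the denominator's series and multiply.
g(0) = 0
g′(0) = 1/2
g′′(0) = 0
g′′′(0) = -1/2
g^(4)(0) = 0
Then c_k = g^(k)(0)/k! gives each Taylor coefficient.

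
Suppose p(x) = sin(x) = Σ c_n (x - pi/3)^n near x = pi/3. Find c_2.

Apply the Taylor formula c_k = f^(k)(a)/k!.
[(x - pi/3)^0] = sqrt(3)/2;  [(x - pi/3)^1] = 1/2;  [(x - pi/3)^2] = -sqrt(3)/4.
So c_2 = p′′(pi/3)/2! = -sqrt(3)/4.

-sqrt(3)/4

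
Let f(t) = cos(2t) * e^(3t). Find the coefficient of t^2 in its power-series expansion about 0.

5/2

Take the Cauchy product of the two expansions.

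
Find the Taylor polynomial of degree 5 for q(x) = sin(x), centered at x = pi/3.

(x - pi/3)^5/240 + sqrt(3)*(x - pi/3)^4/48 - (x - pi/3)^3/12 - sqrt(3)*(x - pi/3)^2/4 + (x - pi/3)/2 + sqrt(3)/2

[(x - pi/3)^0] = sqrt(3)/2;  [(x - pi/3)^1] = 1/2;  [(x - pi/3)^2] = -sqrt(3)/4;  [(x - pi/3)^3] = -1/12;  [(x - pi/3)^4] = sqrt(3)/48;  [(x - pi/3)^5] = 1/240.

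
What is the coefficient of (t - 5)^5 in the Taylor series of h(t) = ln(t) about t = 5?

Use the known series and substitute for the argument.
h(5) = ln(5)
h′(5) = 1/5
h′′(5) = -1/25
h′′′(5) = 2/125
h^(4)(5) = -6/625
h^(5)(5) = 24/3125
So c_5 = h^(5)(5)/5! = 1/15625.

1/15625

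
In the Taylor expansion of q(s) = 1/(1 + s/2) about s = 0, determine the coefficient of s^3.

-1/8

q(0) = 1
q′(0) = -1/2
q′′(0) = 1/2
q′′′(0) = -3/4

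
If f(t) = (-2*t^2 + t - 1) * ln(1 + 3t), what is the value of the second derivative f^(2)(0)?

Shift and add copies of the series according to the polynomial's terms.
The coefficient of t^2 in the expansion is 15/2, so f′′(0) = 2! * (15/2) = 15.

15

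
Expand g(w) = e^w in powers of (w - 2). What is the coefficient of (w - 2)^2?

g(2) = e^(2)
g′(2) = e^(2)
g′′(2) = e^(2)
So c_2 = g′′(2)/2! = e^(2)/2.

e^(2)/2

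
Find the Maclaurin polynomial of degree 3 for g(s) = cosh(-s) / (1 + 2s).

-9*s^3 + 9*s^2/2 - 2*s + 1

Expand each factor separately, then convolve coefficients.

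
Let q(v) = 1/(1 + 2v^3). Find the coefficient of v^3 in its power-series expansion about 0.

-2

q(0) = 1
q′(0) = 0
q′′(0) = 0
q′′′(0) = -12
The Taylor polynomial is Σ q^(k)(0)/k! · v^k.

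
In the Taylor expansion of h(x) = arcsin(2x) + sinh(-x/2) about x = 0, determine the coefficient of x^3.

Expand each term separately and add.
So c_3 = h′′′(0)/3! = 21/16.

21/16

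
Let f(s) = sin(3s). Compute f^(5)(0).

The coefficient of s^5 in the expansion is 81/40, so f^(5)(0) = 5! * (81/40) = 243.

243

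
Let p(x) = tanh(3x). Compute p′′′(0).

-54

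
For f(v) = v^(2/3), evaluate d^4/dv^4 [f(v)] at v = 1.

-56/81

The coefficient of (v - 1)^4 in the expansion is -7/243, so f^(4)(1) = 4! * (-7/243) = -56/81.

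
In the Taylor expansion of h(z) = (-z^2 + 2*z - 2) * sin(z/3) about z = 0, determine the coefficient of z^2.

Shift and add copies of the series according to the polynomial's terms.
h(0) = 0
h′(0) = -2/3
h′′(0) = 4/3
So c_2 = h′′(0)/2! = 2/3.

2/3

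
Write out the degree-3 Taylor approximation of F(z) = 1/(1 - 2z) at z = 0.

Compute the successive derivatives at the expansion point and divide by k!.
F(0) = 1
F′(0) = 2
F′′(0) = 8
F′′′(0) = 48

8*z^3 + 4*z^2 + 2*z + 1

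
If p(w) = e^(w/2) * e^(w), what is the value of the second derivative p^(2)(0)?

9/4

Write out both Maclaurin series and multiply, keeping only the needed powers.
The coefficient of w^2 in the expansion is 9/8, so p′′(0) = 2! * (9/8) = 9/4.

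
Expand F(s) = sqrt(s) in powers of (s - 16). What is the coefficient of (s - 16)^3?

1/16384

F(16) = 4
F′(16) = 1/8
F′′(16) = -1/256
F′′′(16) = 3/8192
So c_3 = F′′′(16)/3! = 1/16384.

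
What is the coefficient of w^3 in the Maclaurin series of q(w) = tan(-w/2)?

-1/24

Apply the Taylor formula c_k = f^(k)(a)/k!.
[w^0] = 0;  [w^1] = -1/2;  [w^2] = 0;  [w^3] = -1/24.
So c_3 = q′′′(0)/3! = -1/24.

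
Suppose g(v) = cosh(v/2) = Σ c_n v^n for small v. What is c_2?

1/8

g(0) = 1
g′(0) = 0
g′′(0) = 1/4
Then c_k = g^(k)(0)/k! gives each Taylor coefficient.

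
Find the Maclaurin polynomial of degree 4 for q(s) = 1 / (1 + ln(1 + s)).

11*s^4/3 - 7*s^3/3 + 3*s^2/2 - s + 1

Write 1/(1+u) = 1 - u + u^2 - u^3 + ... and substitute the series for u.
[s^0] = 1;  [s^1] = -1;  [s^2] = 3/2;  [s^3] = -7/3;  [s^4] = 11/3.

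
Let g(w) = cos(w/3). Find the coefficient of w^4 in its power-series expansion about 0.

g(0) = 1
g′(0) = 0
g′′(0) = -1/9
g′′′(0) = 0
g^(4)(0) = 1/81

1/1944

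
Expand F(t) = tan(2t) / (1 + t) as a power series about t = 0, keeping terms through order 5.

134*t^5/15 - 14*t^4/3 + 14*t^3/3 - 2*t^2 + 2*t

Multiply the two series term by term and collect like powers.
F(0) = 0
F′(0) = 2
F′′(0) = -4
F′′′(0) = 28
F^(4)(0) = -112
F^(5)(0) = 1072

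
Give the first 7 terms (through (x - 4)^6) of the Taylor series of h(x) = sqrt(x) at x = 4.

-21*(x - 4)^6/2097152 + 7*(x - 4)^5/131072 - 5*(x - 4)^4/16384 + (x - 4)^3/512 - (x - 4)^2/64 + (x - 4)/4 + 2

[(x - 4)^0] = 2;  [(x - 4)^1] = 1/4;  [(x - 4)^2] = -1/64;  [(x - 4)^3] = 1/512;  [(x - 4)^4] = -5/16384;  [(x - 4)^5] = 7/131072;  [(x - 4)^6] = -21/2097152.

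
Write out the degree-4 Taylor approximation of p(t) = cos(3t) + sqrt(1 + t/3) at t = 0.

Combine the two series term by term.

34987*t^4/10368 + t^3/432 - 325*t^2/72 + t/6 + 2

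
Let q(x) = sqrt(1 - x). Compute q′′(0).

-1/4

Compute the successive derivatives at the expansion point and divide by k!.
The coefficient of x^2 in the expansion is -1/8, so q′′(0) = 2! * (-1/8) = -1/4.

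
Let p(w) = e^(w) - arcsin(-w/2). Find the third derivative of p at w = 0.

Expand each term separately and add.
From the series, [w^3] p = 3/16; multiply by 3! = 6 to get 9/8.

9/8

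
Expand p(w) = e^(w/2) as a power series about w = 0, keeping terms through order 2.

w^2/8 + w/2 + 1

p(0) = 1
p′(0) = 1/2
p′′(0) = 1/4
Then c_k = p^(k)(0)/k! gives each Taylor coefficient.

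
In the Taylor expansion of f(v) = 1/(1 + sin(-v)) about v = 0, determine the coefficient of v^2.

1

Let u equal the inner series; expand the outer function in u and truncate.
f(0) = 1
f′(0) = 1
f′′(0) = 2
So c_2 = f′′(0)/2! = 1.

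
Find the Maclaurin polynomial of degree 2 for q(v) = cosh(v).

q(0) = 1
q′(0) = 0
q′′(0) = 1

v^2/2 + 1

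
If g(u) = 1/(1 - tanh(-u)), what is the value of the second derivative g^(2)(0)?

2

Plug the Maclaurin series of the inner function into that of the outer and collect terms.
The coefficient of u^2 in the expansion is 1, so g′′(0) = 2! * (1) = 2.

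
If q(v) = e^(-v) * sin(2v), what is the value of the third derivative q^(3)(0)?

-2

Write out both Maclaurin series and multiply, keeping only the needed powers.
From the series, [v^3] q = -1/3; multiply by 3! = 6 to get -2.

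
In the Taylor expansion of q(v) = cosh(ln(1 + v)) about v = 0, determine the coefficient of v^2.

Substitute the inner expansion into the outer series and collect powers.
q(0) = 1
q′(0) = 0
q′′(0) = 1
Then c_k = q^(k)(0)/k! gives each Taylor coefficient.

1/2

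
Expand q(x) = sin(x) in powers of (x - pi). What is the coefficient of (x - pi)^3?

1/6

c_3 = q′′′(pi)/3! = 1/6.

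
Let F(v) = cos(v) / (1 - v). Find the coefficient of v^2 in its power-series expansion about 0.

1/2

Take the Cauchy product of the two expansions.
[v^0] = 1;  [v^1] = 1;  [v^2] = 1/2.
So c_2 = F′′(0)/2! = 1/2.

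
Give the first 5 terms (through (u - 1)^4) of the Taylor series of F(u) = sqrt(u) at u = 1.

F(1) = 1
F′(1) = 1/2
F′′(1) = -1/4
F′′′(1) = 3/8
F^(4)(1) = -15/16
The Taylor polynomial is Σ F^(k)(1)/k! · (u - 1)^k.

-5*(u - 1)^4/128 + (u - 1)^3/16 - (u - 1)^2/8 + (u - 1)/2 + 1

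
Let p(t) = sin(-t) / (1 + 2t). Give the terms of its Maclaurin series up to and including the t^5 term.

-1841*t^5/120 + 23*t^4/3 - 23*t^3/6 + 2*t^2 - t

Expand each factor separately, then convolve coefficients.
p(0) = 0
p′(0) = -1
p′′(0) = 4
p′′′(0) = -23
p^(4)(0) = 184
p^(5)(0) = -1841
Then c_k = p^(k)(0)/k! gives each Taylor coefficient.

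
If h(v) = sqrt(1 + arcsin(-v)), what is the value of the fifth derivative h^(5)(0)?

Let u equal the inner series; expand the outer function in u and truncate.
The coefficient of v^5 in the expansion is -123/1280, so h^(5)(0) = 5! * (-123/1280) = -369/32.

-369/32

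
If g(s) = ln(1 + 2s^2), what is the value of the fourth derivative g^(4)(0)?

Use the known series and substitute for the argument.
From the series, [s^4] g = -2; multiply by 4! = 24 to get -48.

-48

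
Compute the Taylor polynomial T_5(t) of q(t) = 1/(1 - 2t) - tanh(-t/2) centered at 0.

7681*t^5/240 + 16*t^4 + 191*t^3/24 + 4*t^2 + 5*t/2 + 1

Add the two expansions coefficient-wise.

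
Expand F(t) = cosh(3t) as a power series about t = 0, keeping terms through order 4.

27*t^4/8 + 9*t^2/2 + 1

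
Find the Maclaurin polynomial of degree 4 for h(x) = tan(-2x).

-8*x^3/3 - 2*x

Compute the successive derivatives at the expansion point and divide by k!.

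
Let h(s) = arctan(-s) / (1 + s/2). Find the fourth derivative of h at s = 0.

-1

Expand each factor separately, then convolve coefficients.
The coefficient of s^4 in the expansion is -1/24, so h^(4)(0) = 4! * (-1/24) = -1.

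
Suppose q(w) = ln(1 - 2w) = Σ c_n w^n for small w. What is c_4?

-4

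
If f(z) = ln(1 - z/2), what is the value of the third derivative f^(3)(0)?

The coefficient of z^3 in the expansion is -1/24, so f′′′(0) = 3! * (-1/24) = -1/4.

-1/4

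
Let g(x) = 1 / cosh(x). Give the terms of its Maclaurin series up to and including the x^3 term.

1 - x^2/2

Write the quotient as an unknown series and match coefficients against numerator = denominator · series.
[x^0] = 1;  [x^1] = 0;  [x^2] = -1/2;  [x^3] = 0.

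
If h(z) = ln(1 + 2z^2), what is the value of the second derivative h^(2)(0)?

4

Differentiate repeatedly and evaluate at the center.
From the series, [z^2] h = 2; multiply by 2! = 2 to get 4.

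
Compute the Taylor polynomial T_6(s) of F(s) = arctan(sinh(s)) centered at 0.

Let u equal the inner series; expand the outer function in u and truncate.

s^5/24 - s^3/6 + s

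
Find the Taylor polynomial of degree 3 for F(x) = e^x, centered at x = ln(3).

(x - ln(3))^3/2 + 3*(x - ln(3))^2/2 + 3*(x - ln(3)) + 3

Differentiate repeatedly and evaluate at the center.
F(ln(3)) = 3
F′(ln(3)) = 3
F′′(ln(3)) = 3
F′′′(ln(3)) = 3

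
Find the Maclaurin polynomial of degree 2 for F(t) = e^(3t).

9*t^2/2 + 3*t + 1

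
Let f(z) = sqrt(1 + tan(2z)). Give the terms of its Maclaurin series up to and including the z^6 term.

Let u equal the inner series; expand the outer function in u and truncate.
f(0) = 1
f′(0) = 1
f′′(0) = -1
f′′′(0) = 11
f^(4)(0) = -47
f^(5)(0) = 601
f^(6)(0) = -5521

-5521*z^6/720 + 601*z^5/120 - 47*z^4/24 + 11*z^3/6 - z^2/2 + z + 1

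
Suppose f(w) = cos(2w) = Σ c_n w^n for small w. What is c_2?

f(0) = 1
f′(0) = 0
f′′(0) = -4
So c_2 = f′′(0)/2! = -2.

-2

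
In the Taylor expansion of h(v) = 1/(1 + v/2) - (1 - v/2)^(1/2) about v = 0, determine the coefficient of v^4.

133/2048

Expand each term separately and add.
[v^0] = 0;  [v^1] = -1/4;  [v^2] = 9/32;  [v^3] = -15/128;  [v^4] = 133/2048.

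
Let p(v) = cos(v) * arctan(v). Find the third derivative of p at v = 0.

Write out both Maclaurin series and multiply, keeping only the needed powers.
From the series, [v^3] p = -5/6; multiply by 3! = 6 to get -5.

-5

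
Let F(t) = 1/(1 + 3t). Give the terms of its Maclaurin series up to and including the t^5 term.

[t^0] = 1;  [t^1] = -3;  [t^2] = 9;  [t^3] = -27;  [t^4] = 81;  [t^5] = -243.

-243*t^5 + 81*t^4 - 27*t^3 + 9*t^2 - 3*t + 1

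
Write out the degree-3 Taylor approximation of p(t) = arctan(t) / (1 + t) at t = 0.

2*t^3/3 - t^2 + t

Write out both Maclaurin series and multiply, keeping only the needed powers.
p(0) = 0
p′(0) = 1
p′′(0) = -2
p′′′(0) = 4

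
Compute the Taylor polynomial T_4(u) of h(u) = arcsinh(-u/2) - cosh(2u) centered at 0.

-2*u^4/3 + u^3/48 - 2*u^2 - u/2 - 1

Combine the two series term by term.
h(0) = -1
h′(0) = -1/2
h′′(0) = -4
h′′′(0) = 1/8
h^(4)(0) = -16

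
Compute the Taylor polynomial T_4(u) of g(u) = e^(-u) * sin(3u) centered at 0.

4*u^4 - 3*u^3 - 3*u^2 + 3*u

Multiply the two series term by term and collect like powers.
[u^0] = 0;  [u^1] = 3;  [u^2] = -3;  [u^3] = -3;  [u^4] = 4.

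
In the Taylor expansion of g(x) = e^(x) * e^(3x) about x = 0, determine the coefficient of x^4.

32/3

Write out both Maclaurin series and multiply, keeping only the needed powers.
[x^0] = 1;  [x^1] = 4;  [x^2] = 8;  [x^3] = 32/3;  [x^4] = 32/3.
So c_4 = g^(4)(0)/4! = 32/3.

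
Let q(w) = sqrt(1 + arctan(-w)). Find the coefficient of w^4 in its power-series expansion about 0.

Let u equal the inner series; expand the outer function in u and truncate.

17/384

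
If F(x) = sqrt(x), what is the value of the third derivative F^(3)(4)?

Apply the Taylor formula c_k = f^(k)(a)/k!.
The coefficient of (x - 4)^3 in the expansion is 1/512, so F′′′(4) = 3! * (1/512) = 3/256.

3/256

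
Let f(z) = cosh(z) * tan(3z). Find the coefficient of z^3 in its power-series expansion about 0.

Take the Cauchy product of the two expansions.
f(0) = 0
f′(0) = 3
f′′(0) = 0
f′′′(0) = 63

21/2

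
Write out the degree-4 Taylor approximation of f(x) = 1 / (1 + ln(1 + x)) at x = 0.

11*x^4/3 - 7*x^3/3 + 3*x^2/2 - x + 1

Use the geometric series for the reciprocal, then substitute.
f(0) = 1
f′(0) = -1
f′′(0) = 3
f′′′(0) = -14
f^(4)(0) = 88
The Taylor polynomial is Σ f^(k)(0)/k! · x^k.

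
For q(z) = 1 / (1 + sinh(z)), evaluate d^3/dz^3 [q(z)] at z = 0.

-7

Write 1/(1+u) = 1 - u + u^2 - u^3 + ... and substitute the series for u.
The coefficient of z^3 in the expansion is -7/6, so q′′′(0) = 3! * (-7/6) = -7.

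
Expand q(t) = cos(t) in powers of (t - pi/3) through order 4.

Differentiate repeatedly and evaluate at the center.
q(pi/3) = 1/2
q′(pi/3) = -sqrt(3)/2
q′′(pi/3) = -1/2
q′′′(pi/3) = sqrt(3)/2
q^(4)(pi/3) = 1/2
Dividing each by k! gives the coefficients c_0, ..., c_4.

(t - pi/3)^4/48 + sqrt(3)*(t - pi/3)^3/12 - (t - pi/3)^2/4 - sqrt(3)*(t - pi/3)/2 + 1/2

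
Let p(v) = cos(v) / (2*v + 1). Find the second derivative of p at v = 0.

Multiply the numerator's expansion by the denominator's geometric series.
The coefficient of v^2 in the expansion is 7/2, so p′′(0) = 2! * (7/2) = 7.

7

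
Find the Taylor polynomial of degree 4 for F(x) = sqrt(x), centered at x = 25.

F(25) = 5
F′(25) = 1/10
F′′(25) = -1/500
F′′′(25) = 3/25000
F^(4)(25) = -3/250000
Then c_k = F^(k)(25)/k! gives each Taylor coefficient.

-(x - 25)^4/2000000 + (x - 25)^3/50000 - (x - 25)^2/1000 + (x - 25)/10 + 5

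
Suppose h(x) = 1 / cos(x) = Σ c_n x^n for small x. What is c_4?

Invert the denominator's series and multiply.
h(0) = 1
h′(0) = 0
h′′(0) = 1
h′′′(0) = 0
h^(4)(0) = 5
So c_4 = h^(4)(0)/4! = 5/24.

5/24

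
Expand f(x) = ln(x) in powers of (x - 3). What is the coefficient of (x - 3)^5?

1/1215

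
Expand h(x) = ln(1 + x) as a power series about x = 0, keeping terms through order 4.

-x^4/4 + x^3/3 - x^2/2 + x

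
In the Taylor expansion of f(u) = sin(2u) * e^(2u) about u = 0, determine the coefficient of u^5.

-16/15

Expand each factor separately, then convolve coefficients.
f(0) = 0
f′(0) = 2
f′′(0) = 8
f′′′(0) = 16
f^(4)(0) = 0
f^(5)(0) = -128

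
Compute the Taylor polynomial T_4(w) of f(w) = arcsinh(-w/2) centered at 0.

[w^0] = 0;  [w^1] = -1/2;  [w^2] = 0;  [w^3] = 1/48;  [w^4] = 0.

w^3/48 - w/2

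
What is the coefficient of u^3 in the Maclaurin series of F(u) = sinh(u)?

1/6

F(0) = 0
F′(0) = 1
F′′(0) = 0
F′′′(0) = 1
So c_3 = F′′′(0)/3! = 1/6.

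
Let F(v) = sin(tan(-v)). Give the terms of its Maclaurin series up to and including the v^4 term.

Let u equal the inner series; expand the outer function in u and truncate.
F(0) = 0
F′(0) = -1
F′′(0) = 0
F′′′(0) = -1
F^(4)(0) = 0

-v^3/6 - v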